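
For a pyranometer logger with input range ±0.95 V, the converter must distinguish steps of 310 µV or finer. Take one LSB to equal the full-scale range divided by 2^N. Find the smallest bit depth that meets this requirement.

13 bits

Full-scale range = 0.95 V − (-0.95 V) = 1.9 V.
Need 2^N ≥ 1.9 V / 310 µV = 6129 → N_min = 13.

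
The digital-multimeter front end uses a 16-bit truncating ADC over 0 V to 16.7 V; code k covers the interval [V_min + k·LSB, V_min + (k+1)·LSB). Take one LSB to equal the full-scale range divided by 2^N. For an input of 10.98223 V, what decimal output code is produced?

43097

Span = 16.7 V. LSB = 16.7 V / 2^16 ≈ 254.8 µV.
V_in − V_min = 10.98223 − (0) = 10.98223 V.
Divide by LSB: 10.98223 × 65536/16.7 = 43097.6901.
Truncating gives code 43097.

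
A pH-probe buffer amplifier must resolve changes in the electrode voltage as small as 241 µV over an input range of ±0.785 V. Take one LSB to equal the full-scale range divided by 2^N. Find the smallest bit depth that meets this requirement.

13 bits

Full-scale range = 0.785 V − (-0.785 V) = 1.57 V.
Levels needed ≥ 1.57/241 µV = 6515. 2^13 = 8192 suffices, so N_min = 13.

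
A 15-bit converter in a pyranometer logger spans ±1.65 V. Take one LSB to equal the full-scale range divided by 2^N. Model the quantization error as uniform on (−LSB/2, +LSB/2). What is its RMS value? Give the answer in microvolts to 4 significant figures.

29.07 µV

Span: 1.65 V − (-1.65 V) = 3.3 V.
LSB = 3.3 V ÷ 2^15 = 3.3/32768 V = 100.708 µV.
V_rms = LSB/√12 = 100.708 µV / √12 = 29.07 µV.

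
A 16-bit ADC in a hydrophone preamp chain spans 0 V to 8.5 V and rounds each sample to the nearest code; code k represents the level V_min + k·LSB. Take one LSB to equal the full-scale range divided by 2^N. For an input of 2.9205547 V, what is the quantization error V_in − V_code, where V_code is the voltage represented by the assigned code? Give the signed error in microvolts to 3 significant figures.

V_FS = 8.5 V. LSB = 8.5 V / 2^16 ≈ 129.7 µV.
Position in LSBs: (2.9205547 − (0)) × 65536/8.5 = 22517.8203; rounding gives k = 22518.
V_code = 0 + (22518/65536) × 8.5 = 2.9205780029 V.
V_in − V_code = 2.9205547 − (2.9205780029) = −23.3 µV.

−23.3 µV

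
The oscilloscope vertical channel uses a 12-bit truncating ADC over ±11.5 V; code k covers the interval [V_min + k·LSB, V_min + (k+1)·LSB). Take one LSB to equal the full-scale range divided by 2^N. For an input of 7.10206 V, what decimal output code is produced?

3312

Span: 11.5 V − (-11.5 V) = 23 V. LSB = 23 V / 2^12 ≈ 5.615 mV.
V_in − V_min = 7.10206 − (-11.5) = 18.60206 V.
Divide by LSB: 18.60206 × 4096/23 = 3312.7843.
Truncating gives code 3312.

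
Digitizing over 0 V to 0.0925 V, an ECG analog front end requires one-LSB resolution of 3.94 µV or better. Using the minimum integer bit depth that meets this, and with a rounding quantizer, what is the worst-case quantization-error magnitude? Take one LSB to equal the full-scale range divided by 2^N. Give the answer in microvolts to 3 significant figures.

1.41 µV

Span = 0.0925 V.
Need 2^N ≥ 0.0925 V / 3.94 µV = 23480 → N_min = 15.
LSB = 0.0925 V ÷ 2^15 = 0.0925/32768 V = 2.8229 µV.
|e|_max = LSB/2 = 1.41 µV.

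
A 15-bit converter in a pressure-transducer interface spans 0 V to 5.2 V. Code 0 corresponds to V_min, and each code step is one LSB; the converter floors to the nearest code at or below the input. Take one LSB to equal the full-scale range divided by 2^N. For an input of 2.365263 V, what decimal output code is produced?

14904

Span = 5.2 V. LSB = 5.2 V / 2^15 ≈ 158.7 µV.
code = ⌊(V_in − V_min)/LSB⌋ = ⌊(V_in − V_min) × 2^15 / range⌋
     = ⌊(2.365263 − (0)) × 32768 / 5.2⌋ = ⌊2.365263 × 32768/5.2⌋
     = ⌊14904.796⌋ = 14904.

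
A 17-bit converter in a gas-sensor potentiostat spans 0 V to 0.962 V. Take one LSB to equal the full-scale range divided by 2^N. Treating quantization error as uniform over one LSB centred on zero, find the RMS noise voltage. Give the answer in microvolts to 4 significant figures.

V_FS = 0.962 V.
LSB = 0.962 V / 2^17 = 7.33948 µV.
V_rms = LSB/√12 = 7.33948 µV / √12 = 2.119 µV.

2.119 µV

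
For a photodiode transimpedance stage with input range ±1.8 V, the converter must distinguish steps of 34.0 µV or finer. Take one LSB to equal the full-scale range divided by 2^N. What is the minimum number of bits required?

17 bits

Span: 1.8 V − (-1.8 V) = 3.6 V.
Need 2^N ≥ 3.6 V / 34.0 µV = 105900 → N_min = 17.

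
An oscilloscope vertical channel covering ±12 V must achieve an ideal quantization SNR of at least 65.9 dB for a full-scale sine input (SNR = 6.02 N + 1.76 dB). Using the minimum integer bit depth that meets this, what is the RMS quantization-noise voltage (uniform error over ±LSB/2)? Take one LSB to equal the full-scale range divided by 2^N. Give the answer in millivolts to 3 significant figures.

Full-scale range = 12 V − (-12 V) = 24 V.
Required N = ⌈(65.9 − 1.76)/6.02⌉ = ⌈10.654⌉ = 11.
One LSB is 24 V / 2048 = 11.719 mV.
σ_q = LSB/√12 = 11.719 mV/3.4641 = 3.38 mV.

3.38 mV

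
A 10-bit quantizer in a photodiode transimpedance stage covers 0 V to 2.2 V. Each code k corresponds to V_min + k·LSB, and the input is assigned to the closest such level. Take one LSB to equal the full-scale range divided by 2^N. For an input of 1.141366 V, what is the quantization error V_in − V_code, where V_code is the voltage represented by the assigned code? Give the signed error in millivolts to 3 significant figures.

V_FS = 2.2 V. LSB = 2.2 V / 2^10 ≈ 2.148 mV.
(1.141366 − (0)) / LSB = 1.141366 × 1024/2.2 = 531.2540. Nearest integer: k = 531.
Reconstructed level: 0 + 531 × 2.2/1024 V = 1.140820313 V.
Error = V_in − V_code = 1.141366 − (1.140820313) = +0.546 mV.

+0.546 mV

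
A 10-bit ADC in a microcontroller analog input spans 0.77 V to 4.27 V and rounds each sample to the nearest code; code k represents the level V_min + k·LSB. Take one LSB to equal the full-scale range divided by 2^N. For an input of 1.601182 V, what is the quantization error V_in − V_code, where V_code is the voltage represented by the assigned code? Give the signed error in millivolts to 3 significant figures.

The full-scale span is 4.27 − (0.77) = 3.5 V. LSB = 3.5 V / 2^10 ≈ 3.418 mV.
Position in LSBs: (1.601182 − (0.77)) × 1024/3.5 = 243.1801; rounding gives k = 243.
V_code = 0.77 + (243/1024) × 3.5 = 1.600566406 V.
V_in − V_code = 1.601182 − (1.600566406) = +0.616 mV.

+0.616 mV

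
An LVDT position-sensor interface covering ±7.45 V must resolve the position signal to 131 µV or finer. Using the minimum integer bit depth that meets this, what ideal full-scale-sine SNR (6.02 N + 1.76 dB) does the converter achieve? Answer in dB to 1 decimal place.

Span: 7.45 V − (-7.45 V) = 14.9 V.
14.9 V / 131 µV = 113700. Since 2^16 = 65536 and 2^17 = 131072, N = 17.
6.02(17) + 1.76 = 104.10 dB.

104.1 dB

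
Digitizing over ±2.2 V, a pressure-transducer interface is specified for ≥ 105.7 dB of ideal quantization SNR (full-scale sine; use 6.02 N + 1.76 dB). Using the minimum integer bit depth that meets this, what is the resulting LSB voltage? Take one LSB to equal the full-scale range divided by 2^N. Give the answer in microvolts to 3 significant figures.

16.8 µV

Span: 2.2 V − (-2.2 V) = 4.4 V.
Required N = ⌈(105.7 − 1.76)/6.02⌉ = ⌈17.266⌉ = 18.
Step size = 4.4/262144 V = 16.8 µV.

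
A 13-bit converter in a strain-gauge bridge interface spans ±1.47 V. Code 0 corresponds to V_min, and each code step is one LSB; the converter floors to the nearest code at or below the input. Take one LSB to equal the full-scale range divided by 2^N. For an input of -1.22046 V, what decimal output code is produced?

695

The full-scale span is 1.47 − (-1.47) = 2.94 V. LSB = 2.94 V / 2^13 ≈ 358.9 µV.
code = ⌊(V_in − V_min)/LSB⌋ = ⌊(V_in − V_min) × 2^13 / range⌋
     = ⌊(-1.22046 − (-1.47)) × 8192 / 2.94⌋ = ⌊0.24954 × 8192/2.94⌋
     = ⌊695.317⌋ = 695.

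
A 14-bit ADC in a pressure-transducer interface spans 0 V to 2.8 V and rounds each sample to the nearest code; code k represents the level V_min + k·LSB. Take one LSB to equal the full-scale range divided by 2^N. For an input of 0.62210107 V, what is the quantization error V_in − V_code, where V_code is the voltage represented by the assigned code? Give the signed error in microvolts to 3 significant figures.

Full-scale range = 2.8 V. LSB = 2.8 V / 2^14 ≈ 170.9 µV.
Position in LSBs: (0.62210107 − (0)) × 16384/2.8 = 3640.1800; rounding gives k = 3640.
V_code = V_min + k × range/2^14 = 0 + 3640 × 2.8/16384 = 0.62207031250 V.
e = 0.62210107 − (0.62207031250) = +30.8 µV.

+30.8 µV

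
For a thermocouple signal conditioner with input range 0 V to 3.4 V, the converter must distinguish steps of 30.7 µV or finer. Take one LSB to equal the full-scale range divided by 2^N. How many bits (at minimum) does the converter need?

17 bits

Span = 3.4 V.
3.4 V / 30.7 µV = 110700. Since 2^16 = 65536 and 2^17 = 131072, N = 17.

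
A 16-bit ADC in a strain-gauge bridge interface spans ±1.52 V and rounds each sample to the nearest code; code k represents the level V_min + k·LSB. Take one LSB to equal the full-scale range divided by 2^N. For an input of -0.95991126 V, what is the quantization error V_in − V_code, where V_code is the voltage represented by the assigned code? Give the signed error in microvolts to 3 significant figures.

+15.5 µV

Range = 1.52 − (-1.52) = 3.04 V. LSB = 3.04 V / 2^16 ≈ 46.39 µV.
(V_in − V_min)/LSB = (-0.95991126 − (-1.52)) × 65536/3.04 = 12074.3341 → nearest code k = 12074.
V_code = -1.52 + (12074/65536) × 3.04 = -0.95992675781 V.
e = -0.95991126 − (-0.95992675781) = +15.5 µV.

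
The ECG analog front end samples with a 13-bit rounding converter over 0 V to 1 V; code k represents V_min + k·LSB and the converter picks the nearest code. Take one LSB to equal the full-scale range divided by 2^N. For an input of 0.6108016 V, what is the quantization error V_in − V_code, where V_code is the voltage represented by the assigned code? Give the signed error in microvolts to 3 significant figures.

−38.2 µV

Range is 1 V. LSB = 1 V / 2^13 ≈ 122.1 µV.
(0.6108016 − (0)) / LSB = 0.6108016 × 8192/1 = 5003.6867. Nearest integer: k = 5004.
V_code = 0 + (5004/8192) × 1 = 0.6108398438 V.
e = 0.6108016 − (0.6108398438) = −38.2 µV.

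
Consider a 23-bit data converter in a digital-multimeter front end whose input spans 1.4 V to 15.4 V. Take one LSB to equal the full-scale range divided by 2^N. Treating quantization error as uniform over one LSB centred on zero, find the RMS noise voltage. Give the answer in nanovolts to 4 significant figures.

481.8 nV

The full-scale span is 15.4 − (1.4) = 14 V.
Step size = 14/8388608 V = 1.66893 µV.
σ_q = LSB/√12 = 1.66893 µV/3.4641 = 481.8 nV.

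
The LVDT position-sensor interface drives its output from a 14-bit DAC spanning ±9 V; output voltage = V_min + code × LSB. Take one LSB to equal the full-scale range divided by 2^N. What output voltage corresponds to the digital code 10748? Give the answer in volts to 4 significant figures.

Span: 9 V − (-9 V) = 18 V. LSB = 18 V / 2^14.
Output = V_min + (10748/16384) × range = -9 + 0.656006 × 18 V
      = -9 V + 11.8081 V = 2.80811 V.

2.808 V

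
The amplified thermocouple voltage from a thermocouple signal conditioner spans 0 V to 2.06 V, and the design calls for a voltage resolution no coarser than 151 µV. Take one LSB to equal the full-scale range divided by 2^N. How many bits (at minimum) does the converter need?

Full-scale range = 2.06 V.
Levels needed ≥ 2.06/151 µV = 13640. 2^14 = 16384 suffices, so N_min = 14.

14 bits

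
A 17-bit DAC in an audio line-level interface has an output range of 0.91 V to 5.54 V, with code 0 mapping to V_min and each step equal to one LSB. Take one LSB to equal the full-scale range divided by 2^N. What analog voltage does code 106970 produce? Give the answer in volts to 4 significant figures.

Range = 5.54 − (0.91) = 4.63 V. LSB = 4.63 V / 2^17.
V_out = 0.91 + 106970 × (4.63/131072) V
      = 0.91 V + 3.77862 V = 4.68862 V.

4.689 V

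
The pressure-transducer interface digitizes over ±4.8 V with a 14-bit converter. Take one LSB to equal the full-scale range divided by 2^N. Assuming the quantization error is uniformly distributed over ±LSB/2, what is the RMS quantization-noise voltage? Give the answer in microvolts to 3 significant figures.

169 µV

Full-scale range = 4.8 V − (-4.8 V) = 9.6 V.
LSB = 9.6 V ÷ 2^14 = 9.6/16384 V = 0.58594 mV.
V_rms = LSB/√12 = 0.58594 mV / √12 = 169 µV.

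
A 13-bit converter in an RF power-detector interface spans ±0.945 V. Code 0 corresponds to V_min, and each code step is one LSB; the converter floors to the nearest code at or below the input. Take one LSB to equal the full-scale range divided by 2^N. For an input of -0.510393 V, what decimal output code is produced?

Span: 0.945 V − (-0.945 V) = 1.89 V. LSB = 1.89 V / 2^13 ≈ 230.7 µV.
(V_in − V_min) × 2^13/range = (-0.510393 − (-0.945)) × 8192/1.89 = 1883.757.
Floor → code = 1883.

1883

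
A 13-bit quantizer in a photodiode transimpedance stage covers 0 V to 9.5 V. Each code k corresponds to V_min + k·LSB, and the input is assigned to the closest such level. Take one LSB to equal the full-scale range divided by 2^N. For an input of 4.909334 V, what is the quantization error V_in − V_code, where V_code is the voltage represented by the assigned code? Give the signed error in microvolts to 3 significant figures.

+459 µV

Range is 9.5 V. LSB = 9.5 V / 2^13 ≈ 1.160 mV.
(4.909334 − (0)) / LSB = 4.909334 × 8192/9.5 = 4233.3962. Nearest integer: k = 4233.
Reconstructed level: 0 + 4233 × 9.5/8192 V = 4.908874512 V.
e = 4.909334 − (4.908874512) = +459 µV.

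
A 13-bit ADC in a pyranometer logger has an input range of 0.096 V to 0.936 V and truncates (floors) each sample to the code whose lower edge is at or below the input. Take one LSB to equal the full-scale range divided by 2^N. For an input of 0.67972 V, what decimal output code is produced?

5692

Span: 0.936 V − (0.096 V) = 0.84 V. LSB = 0.84 V / 2^13 ≈ 102.5 µV.
(V_in − V_min) × 2^13/range = (0.67972 − (0.096)) × 8192/0.84 = 5692.660.
Floor → code = 5692.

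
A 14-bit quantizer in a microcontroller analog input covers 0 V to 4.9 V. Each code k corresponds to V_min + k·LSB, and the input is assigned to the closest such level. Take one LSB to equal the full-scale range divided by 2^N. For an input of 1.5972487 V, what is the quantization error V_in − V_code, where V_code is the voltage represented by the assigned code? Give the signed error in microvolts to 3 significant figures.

−96.3 µV

Span = 4.9 V. LSB = 4.9 V / 2^14 ≈ 299.1 µV.
Position in LSBs: (1.5972487 − (0)) × 16384/4.9 = 5340.6781; rounding gives k = 5341.
Reconstructed level: 0 + 5341 × 4.9/16384 V = 1.5973449707 V.
Error = V_in − V_code = 1.5972487 − (1.5973449707) = −96.3 µV.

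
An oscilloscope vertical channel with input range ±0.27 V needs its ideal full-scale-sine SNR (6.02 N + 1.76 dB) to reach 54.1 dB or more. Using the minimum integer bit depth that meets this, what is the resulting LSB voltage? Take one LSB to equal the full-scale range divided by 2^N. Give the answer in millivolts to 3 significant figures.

1.05 mV

The full-scale span is 0.27 − (-0.27) = 0.54 V.
N ≥ (54.1 − 1.76)/6.02 = 8.694 → N_min = 9.
One LSB is 0.54 V / 512 = 1.05 mV.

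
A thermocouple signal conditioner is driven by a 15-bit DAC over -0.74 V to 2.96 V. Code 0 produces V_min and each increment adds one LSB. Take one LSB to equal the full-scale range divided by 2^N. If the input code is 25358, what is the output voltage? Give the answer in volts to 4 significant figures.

Span: 2.96 V − (-0.74 V) = 3.7 V. LSB = 3.7 V / 2^15.
Output = V_min + (25358/32768) × range = -0.74 + 0.773865 × 3.7 V
      = -0.74 V + 2.86330 V = 2.12330 V.

2.123 V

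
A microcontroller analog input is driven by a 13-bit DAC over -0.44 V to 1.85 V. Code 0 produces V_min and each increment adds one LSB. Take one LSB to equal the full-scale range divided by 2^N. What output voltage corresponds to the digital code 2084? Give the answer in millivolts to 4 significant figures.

142.6 mV

Full-scale range = 1.85 V − (-0.44 V) = 2.29 V. LSB = 2.29 V / 2^13.
V_out = V_min + code × LSB = -0.44 V + 2084 × 2.29 V / 8192
      = -0.44 + 0.582563 = 0.142563 V.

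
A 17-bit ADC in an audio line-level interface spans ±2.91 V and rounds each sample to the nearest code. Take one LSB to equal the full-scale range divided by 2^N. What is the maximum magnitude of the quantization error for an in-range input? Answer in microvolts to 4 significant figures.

22.20 µV

Span: 2.91 V − (-2.91 V) = 5.82 V.
LSB = 5.82 V / 2^17 = 44.4031 µV.
Worst-case error for round-to-nearest is half an LSB: 22.20 µV.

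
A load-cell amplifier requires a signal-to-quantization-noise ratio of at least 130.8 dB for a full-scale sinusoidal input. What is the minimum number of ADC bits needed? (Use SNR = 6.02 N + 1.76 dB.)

Required N = ⌈(130.8 − 1.76)/6.02⌉ = ⌈21.435⌉ = 22.

22 bits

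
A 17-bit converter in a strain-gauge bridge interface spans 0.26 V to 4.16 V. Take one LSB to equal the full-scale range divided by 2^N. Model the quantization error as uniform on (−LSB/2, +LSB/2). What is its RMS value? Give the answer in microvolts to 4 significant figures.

The full-scale span is 4.16 − (0.26) = 3.9 V.
One LSB is 3.9 V / 131072 = 29.7546 µV.
RMS of a uniform error over width LSB is LSB/√12 = 8.589 µV.

8.589 µV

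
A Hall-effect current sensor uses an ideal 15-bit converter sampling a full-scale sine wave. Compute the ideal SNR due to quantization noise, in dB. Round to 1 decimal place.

Ideal quantization SNR: 6.02 × 15 + 1.76 dB = 92.1 dB.

92.1 dB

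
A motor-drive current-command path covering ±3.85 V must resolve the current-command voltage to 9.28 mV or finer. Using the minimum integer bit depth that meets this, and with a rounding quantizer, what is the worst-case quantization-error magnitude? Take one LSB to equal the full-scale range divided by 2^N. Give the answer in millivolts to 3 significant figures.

Full-scale range = 3.85 V − (-3.85 V) = 7.7 V.
Levels needed ≥ 7.7/9.28 mV = 829.7. 2^10 = 1024 suffices, so N_min = 10.
LSB = 7.7 V / 2^10 = 7.5195 mV.
|e|_max = LSB/2 = 3.76 mV.

3.76 mV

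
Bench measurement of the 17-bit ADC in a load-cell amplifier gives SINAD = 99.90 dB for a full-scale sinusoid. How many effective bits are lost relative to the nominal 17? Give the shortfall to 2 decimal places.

Effective bits = (99.90 − 1.76)/6.02 = 16.3023.
17 − 16.3023 = 0.70 bits below nominal.

0.70 bits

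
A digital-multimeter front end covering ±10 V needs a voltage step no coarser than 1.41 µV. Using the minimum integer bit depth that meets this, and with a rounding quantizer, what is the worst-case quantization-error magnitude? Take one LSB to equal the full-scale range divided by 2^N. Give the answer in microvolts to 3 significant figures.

0.596 µV

Full-scale range = 10 V − (-10 V) = 20 V.
Required number of levels: 20/1.41 µV = 1.4184e7; smallest N with 2^N ≥ that is 24.
LSB = 20 V ÷ 2^24 = 20/16777216 V = 1.1921 µV.
|e|_max = LSB/2 = 0.596 µV.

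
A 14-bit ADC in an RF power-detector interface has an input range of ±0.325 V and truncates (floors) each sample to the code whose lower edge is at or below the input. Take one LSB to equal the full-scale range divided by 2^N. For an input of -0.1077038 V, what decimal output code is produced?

5477

Range = 0.325 − (-0.325) = 0.65 V. LSB = 0.65 V / 2^14 ≈ 39.67 µV.
V_in − V_min = -0.1077038 − (-0.325) = 0.2172962 V.
Divide by LSB: 0.2172962 × 16384/0.65 = 5477.2014.
Truncating gives code 5477.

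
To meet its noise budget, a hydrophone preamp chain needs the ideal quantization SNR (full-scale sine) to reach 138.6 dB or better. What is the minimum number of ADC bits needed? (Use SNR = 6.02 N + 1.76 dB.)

6.02 N + 1.76 ≥ 138.6 gives N ≥ 22.731, so the minimum integer is 23.

23 bits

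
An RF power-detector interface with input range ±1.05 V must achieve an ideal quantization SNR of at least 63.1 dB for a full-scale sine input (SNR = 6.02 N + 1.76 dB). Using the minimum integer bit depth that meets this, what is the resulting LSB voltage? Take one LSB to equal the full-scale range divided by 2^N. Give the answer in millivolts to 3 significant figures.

1.03 mV

Range = 1.05 − (-1.05) = 2.1 V.
6.02 N + 1.76 ≥ 63.1 gives N ≥ 10.189, so the minimum integer is 11.
Step size = 2.1/2048 V = 1.03 mV.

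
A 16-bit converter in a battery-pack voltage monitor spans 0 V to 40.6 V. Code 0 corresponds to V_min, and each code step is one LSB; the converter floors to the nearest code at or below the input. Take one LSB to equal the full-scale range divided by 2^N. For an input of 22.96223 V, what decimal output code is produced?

37065

Span = 40.6 V. LSB = 40.6 V / 2^16 ≈ 0.6195 mV.
(V_in − V_min) × 2^16/range = (22.96223 − (0)) × 65536/40.6 = 37065.338.
Floor → code = 37065.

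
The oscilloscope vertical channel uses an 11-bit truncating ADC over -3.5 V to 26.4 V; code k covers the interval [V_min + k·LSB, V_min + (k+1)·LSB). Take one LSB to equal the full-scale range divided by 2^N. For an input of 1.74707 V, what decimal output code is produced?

359

Span: 26.4 V − (-3.5 V) = 29.9 V. LSB = 29.9 V / 2^11 ≈ 14.60 mV.
code = ⌊(V_in − V_min)/LSB⌋ = ⌊(V_in − V_min) × 2^11 / range⌋
     = ⌊(1.74707 − (-3.5)) × 2048 / 29.9⌋ = ⌊5.24707 × 2048/29.9⌋
     = ⌊359.398⌋ = 359.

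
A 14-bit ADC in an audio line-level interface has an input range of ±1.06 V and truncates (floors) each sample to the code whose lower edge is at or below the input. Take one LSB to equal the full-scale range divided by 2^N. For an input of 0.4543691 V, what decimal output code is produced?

11703

Span: 1.06 V − (-1.06 V) = 2.12 V. LSB = 2.12 V / 2^14 ≈ 129.4 µV.
(V_in − V_min) × 2^14/range = (0.4543691 − (-1.06)) × 16384/2.12 = 11703.502.
Floor → code = 11703.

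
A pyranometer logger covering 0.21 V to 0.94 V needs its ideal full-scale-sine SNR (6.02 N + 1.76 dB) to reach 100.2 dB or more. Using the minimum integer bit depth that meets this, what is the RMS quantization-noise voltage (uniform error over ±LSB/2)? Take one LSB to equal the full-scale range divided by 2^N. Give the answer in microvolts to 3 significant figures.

1.61 µV

The full-scale span is 0.94 − (0.21) = 0.73 V.
Solving 6.02 N ≥ 100.2 − 1.76: N ≥ 16.352. Round up → N = 17.
Step size = 0.73/131072 V = 5.5695 µV.
σ_q = LSB/√12 = 5.5695 µV/3.4641 = 1.61 µV.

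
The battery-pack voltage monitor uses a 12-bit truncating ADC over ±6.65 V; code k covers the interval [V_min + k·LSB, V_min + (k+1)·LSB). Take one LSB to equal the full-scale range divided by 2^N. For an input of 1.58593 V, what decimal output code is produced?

2536

Range = 6.65 − (-6.65) = 13.3 V. LSB = 13.3 V / 2^12 ≈ 3.247 mV.
V_in − V_min = 1.58593 − (-6.65) = 8.23593 V.
Divide by LSB: 8.23593 × 4096/13.3 = 2536.4187.
Truncating gives code 2536.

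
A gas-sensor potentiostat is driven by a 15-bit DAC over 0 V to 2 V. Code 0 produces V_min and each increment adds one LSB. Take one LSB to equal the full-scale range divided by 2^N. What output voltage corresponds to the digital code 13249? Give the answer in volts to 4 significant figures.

0.8087 V

V_FS = 2 V. LSB = 2 V / 2^15.
V_out = V_min + code × LSB = 0 V + 13249 × 2 V / 32768
      = 0 V + 0.808655 V = 0.808655 V.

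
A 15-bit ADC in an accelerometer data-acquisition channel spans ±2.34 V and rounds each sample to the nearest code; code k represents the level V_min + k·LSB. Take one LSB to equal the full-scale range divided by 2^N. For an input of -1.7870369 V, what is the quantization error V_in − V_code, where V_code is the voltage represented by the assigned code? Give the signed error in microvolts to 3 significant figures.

−44.7 µV

Span: 2.34 V − (-2.34 V) = 4.68 V. LSB = 4.68 V / 2^15 ≈ 142.8 µV.
(V_in − V_min)/LSB = (-1.7870369 − (-2.34)) × 32768/4.68 = 3871.6869 → nearest code k = 3872.
V_code = -2.34 + (3872/32768) × 4.68 = -1.7869921875 V.
Error = V_in − V_code = -1.7870369 − (-1.7869921875) = −44.7 µV.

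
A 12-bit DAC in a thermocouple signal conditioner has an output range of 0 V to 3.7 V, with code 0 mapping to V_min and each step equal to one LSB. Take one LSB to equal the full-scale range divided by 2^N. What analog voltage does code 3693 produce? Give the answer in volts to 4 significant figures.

3.336 V

Range is 3.7 V. LSB = 3.7 V / 2^12.
V_out = V_min + code × LSB = 0 V + 3693 × 3.7 V / 4096
      = 0 V + 3.33596 V = 3.33596 V.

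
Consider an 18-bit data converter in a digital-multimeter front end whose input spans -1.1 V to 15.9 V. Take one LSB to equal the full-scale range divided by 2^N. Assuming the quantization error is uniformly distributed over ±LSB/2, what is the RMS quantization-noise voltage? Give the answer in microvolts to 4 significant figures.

Full-scale range = 15.9 V − (-1.1 V) = 17 V.
Step size = 17/262144 V = 64.8499 µV.
RMS of a uniform error over width LSB is LSB/√12 = 18.72 µV.

18.72 µV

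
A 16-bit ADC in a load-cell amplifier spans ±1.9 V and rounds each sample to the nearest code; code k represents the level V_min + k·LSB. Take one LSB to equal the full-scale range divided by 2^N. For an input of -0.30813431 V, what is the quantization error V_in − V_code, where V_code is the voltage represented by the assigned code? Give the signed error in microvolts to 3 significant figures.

Full-scale range = 1.9 V − (-1.9 V) = 3.8 V. LSB = 3.8 V / 2^16 ≈ 57.98 µV.
(V_in − V_min)/LSB = (-0.30813431 − (-1.9)) × 65536/3.8 = 27453.8184 → nearest code k = 27454.
V_code = V_min + k × range/2^16 = -1.9 + 27454 × 3.8/65536 = -0.30812377930 V.
Error = V_in − V_code = -0.30813431 − (-0.30812377930) = −10.5 µV.

−10.5 µV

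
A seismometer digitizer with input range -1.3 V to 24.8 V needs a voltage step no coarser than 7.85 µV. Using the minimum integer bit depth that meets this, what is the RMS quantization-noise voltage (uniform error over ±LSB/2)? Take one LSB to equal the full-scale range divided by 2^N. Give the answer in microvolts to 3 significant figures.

1.80 µV

Full-scale range = 24.8 V − (-1.3 V) = 26.1 V.
Levels needed ≥ 26.1/7.85 µV = 3.325e6. 2^22 = 4194304 suffices, so N_min = 22.
LSB = 26.1 V / 2^22 = 6.2227 µV.
RMS noise = LSB/√12 = 1.80 µV.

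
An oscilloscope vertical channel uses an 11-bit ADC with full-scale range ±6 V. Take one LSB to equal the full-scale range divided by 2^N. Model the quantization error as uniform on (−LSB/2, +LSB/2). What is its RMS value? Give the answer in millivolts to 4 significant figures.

Range = 6 − (-6) = 12 V.
Step size = 12/2048 V = 5.85938 mV.
σ_q = LSB/√12 = 5.85938 mV/3.4641 = 1.691 mV.

1.691 mV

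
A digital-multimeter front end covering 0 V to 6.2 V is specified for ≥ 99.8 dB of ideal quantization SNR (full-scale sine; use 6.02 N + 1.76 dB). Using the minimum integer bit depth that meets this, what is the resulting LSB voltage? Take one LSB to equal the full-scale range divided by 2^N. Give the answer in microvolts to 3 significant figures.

V_FS = 6.2 V.
6.02 N + 1.76 ≥ 99.8 gives N ≥ 16.286, so the minimum integer is 17.
LSB = 6.2 V ÷ 2^17 = 6.2/131072 V = 47.3 µV.

47.3 µV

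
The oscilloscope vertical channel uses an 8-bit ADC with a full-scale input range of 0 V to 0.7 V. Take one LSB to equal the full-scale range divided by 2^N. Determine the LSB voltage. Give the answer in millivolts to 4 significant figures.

2.734 mV

Span = 0.7 V.
There are 2^8 = 256 steps.
LSB = 0.7 V ÷ 2^8 = 0.7/256 V = 2.734 mV.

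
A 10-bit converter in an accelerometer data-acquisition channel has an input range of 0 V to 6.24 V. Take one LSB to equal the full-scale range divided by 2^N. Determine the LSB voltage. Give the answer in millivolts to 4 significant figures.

6.094 mV

Full-scale range = 6.24 V.
2^10 = 1024 levels.
LSB = 6.24 V ÷ 2^10 = 6.24/1024 V = 6.094 mV.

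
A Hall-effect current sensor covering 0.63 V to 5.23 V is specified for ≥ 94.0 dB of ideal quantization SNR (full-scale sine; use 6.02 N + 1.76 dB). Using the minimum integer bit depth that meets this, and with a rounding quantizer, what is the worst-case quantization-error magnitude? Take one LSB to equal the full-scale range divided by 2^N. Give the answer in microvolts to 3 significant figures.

35.1 µV

Range = 5.23 − (0.63) = 4.6 V.
Required N = ⌈(94.0 − 1.76)/6.02⌉ = ⌈15.322⌉ = 16.
Step size = 4.6/65536 V = 70.190 µV.
Max error for round-to-nearest is LSB/2 = 35.1 µV.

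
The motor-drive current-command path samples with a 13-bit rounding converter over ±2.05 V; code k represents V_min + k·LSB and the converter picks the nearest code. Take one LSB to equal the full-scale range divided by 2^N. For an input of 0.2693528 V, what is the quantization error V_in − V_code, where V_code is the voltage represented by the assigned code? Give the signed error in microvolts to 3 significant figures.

+90.1 µV

Span: 2.05 V − (-2.05 V) = 4.1 V. LSB = 4.1 V / 2^13 ≈ 0.5005 mV.
Position in LSBs: (0.2693528 − (-2.05)) × 8192/4.1 = 4634.1800; rounding gives k = 4634.
Reconstructed level: -2.05 + 4634 × 4.1/8192 V = 0.2692626953 V.
e = 0.2693528 − (0.2692626953) = +90.1 µV.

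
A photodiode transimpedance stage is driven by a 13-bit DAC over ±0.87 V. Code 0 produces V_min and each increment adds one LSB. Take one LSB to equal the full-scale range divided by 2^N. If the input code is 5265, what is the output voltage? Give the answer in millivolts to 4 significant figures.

The full-scale span is 0.87 − (-0.87) = 1.74 V. LSB = 1.74 V / 2^13.
Output = V_min + (5265/8192) × range = -0.87 + 0.642700 × 1.74 V
      = -0.87 + 1.11830 = 0.248298 V.

248.3 mV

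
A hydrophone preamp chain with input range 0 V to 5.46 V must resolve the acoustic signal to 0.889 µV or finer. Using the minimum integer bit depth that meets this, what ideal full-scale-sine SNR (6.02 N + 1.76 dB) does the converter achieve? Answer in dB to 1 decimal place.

V_FS = 5.46 V.
Levels needed ≥ 5.46/0.889 µV = 6.142e6. 2^23 = 8388608 suffices, so N_min = 23.
Ideal SNR at N = 23: 6.02·23 + 1.76 = 140.2 dB.

140.2 dB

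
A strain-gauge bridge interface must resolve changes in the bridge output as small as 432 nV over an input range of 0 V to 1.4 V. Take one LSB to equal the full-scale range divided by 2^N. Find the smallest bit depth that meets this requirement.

22 bits

Range is 1.4 V.
Need 2^N ≥ 1.4 V / 432 nV = 3.241e6 → N_min = 22.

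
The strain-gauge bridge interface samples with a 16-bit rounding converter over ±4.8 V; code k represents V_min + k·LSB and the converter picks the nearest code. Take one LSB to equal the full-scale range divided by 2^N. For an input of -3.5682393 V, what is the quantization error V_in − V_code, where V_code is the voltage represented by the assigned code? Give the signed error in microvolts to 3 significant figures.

The full-scale span is 4.8 − (-4.8) = 9.6 V. LSB = 9.6 V / 2^16 ≈ 146.5 µV.
(-3.5682393 − (-4.8)) / LSB = 1.2317607 × 65536/9.6 = 8408.8197. Nearest integer: k = 8409.
V_code = V_min + k × range/2^16 = -4.8 + 8409 × 9.6/65536 = -3.5682128906 V.
V_in − V_code = -3.5682393 − (-3.5682128906) = −26.4 µV.

−26.4 µV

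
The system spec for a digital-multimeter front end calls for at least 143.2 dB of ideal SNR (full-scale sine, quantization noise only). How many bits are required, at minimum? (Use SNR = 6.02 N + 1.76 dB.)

6.02 N + 1.76 ≥ 143.2 gives N ≥ 23.495, so the minimum integer is 24.

24 bits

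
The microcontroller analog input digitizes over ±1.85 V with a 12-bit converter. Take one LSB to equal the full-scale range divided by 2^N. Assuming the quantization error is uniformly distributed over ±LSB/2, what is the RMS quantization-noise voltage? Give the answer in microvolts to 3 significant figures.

261 µV

The full-scale span is 1.85 − (-1.85) = 3.7 V.
Step size = 3.7/4096 V = 0.90332 mV.
RMS of a uniform error over width LSB is LSB/√12 = 261 µV.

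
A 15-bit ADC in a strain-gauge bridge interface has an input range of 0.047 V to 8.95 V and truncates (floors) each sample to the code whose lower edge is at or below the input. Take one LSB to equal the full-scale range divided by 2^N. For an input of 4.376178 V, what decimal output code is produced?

15933

Span: 8.95 V − (0.047 V) = 8.903 V. LSB = 8.903 V / 2^15 ≈ 271.7 µV.
(V_in − V_min) × 2^15/range = (4.376178 − (0.047)) × 32768/8.903 = 15933.787.
Floor → code = 15933.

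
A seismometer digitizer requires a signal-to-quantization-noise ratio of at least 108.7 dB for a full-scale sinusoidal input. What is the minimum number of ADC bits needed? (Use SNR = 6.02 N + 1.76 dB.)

6.02 N + 1.76 ≥ 108.7 gives N ≥ 17.764, so the minimum integer is 18.

18 bits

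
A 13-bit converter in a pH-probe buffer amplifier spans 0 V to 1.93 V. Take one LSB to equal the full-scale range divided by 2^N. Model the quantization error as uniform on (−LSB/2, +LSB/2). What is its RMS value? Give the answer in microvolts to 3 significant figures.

68.0 µV

Span = 1.93 V.
Step size = 1.93/8192 V = 235.60 µV.
V_rms = LSB/√12 = 235.60 µV / √12 = 68.0 µV.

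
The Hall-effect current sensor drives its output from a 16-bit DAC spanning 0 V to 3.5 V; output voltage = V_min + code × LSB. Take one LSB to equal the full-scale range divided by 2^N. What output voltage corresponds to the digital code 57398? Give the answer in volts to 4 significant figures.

V_FS = 3.5 V. LSB = 3.5 V / 2^16.
V_out = V_min + code × LSB = 0 V + 57398 × 3.5 V / 65536
      = 0 V + 3.06538 V = 3.06538 V.

3.065 V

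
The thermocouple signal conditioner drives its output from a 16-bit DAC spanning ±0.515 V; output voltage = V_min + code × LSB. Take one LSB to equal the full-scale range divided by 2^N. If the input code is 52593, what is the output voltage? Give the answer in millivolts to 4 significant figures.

311.6 mV

Span: 0.515 V − (-0.515 V) = 1.03 V. LSB = 1.03 V / 2^16.
Output = V_min + (52593/65536) × range = -0.515 + 0.802505 × 1.03 V
      = -0.515 + 0.826581 = 0.311581 V.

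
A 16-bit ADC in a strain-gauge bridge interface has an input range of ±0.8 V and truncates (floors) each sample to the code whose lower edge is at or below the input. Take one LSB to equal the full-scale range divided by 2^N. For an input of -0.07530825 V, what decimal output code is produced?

29683

Span: 0.8 V − (-0.8 V) = 1.6 V. LSB = 1.6 V / 2^16 ≈ 24.41 µV.
code = ⌊(V_in − V_min)/LSB⌋ = ⌊(V_in − V_min) × 2^16 / range⌋
     = ⌊(-0.07530825 − (-0.8)) × 65536 / 1.6⌋ = ⌊0.72469175 × 65536/1.6⌋
     = ⌊29683.374⌋ = 29683.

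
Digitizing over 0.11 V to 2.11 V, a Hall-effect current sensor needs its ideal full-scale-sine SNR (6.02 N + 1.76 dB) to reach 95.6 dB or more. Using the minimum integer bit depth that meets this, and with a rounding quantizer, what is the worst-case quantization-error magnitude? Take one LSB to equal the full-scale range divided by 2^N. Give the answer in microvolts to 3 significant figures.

Span: 2.11 V − (0.11 V) = 2 V.
N ≥ (95.6 − 1.76)/6.02 = 15.588 → N_min = 16.
Step size = 2/65536 V = 30.518 µV.
|e|_max = LSB/2 = 15.3 µV.

15.3 µV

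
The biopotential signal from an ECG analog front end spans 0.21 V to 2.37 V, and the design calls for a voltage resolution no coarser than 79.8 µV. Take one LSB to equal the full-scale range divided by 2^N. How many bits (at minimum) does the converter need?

15 bits

The full-scale span is 2.37 − (0.21) = 2.16 V.
Required number of levels: 2.16/79.8 µV = 27068; smallest N with 2^N ≥ that is 15.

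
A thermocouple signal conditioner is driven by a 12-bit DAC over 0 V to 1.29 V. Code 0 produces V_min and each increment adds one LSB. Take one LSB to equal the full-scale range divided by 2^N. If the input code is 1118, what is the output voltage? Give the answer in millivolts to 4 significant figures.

Range is 1.29 V. LSB = 1.29 V / 2^12.
V_out = 0 + 1118 × (1.29/4096) V
      = 0 V + 0.352104 V = 0.352104 V.

352.1 mV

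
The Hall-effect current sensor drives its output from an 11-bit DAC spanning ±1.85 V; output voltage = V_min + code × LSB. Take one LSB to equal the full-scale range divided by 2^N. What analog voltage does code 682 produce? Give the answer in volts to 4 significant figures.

-0.6179 V

Range = 1.85 − (-1.85) = 3.7 V. LSB = 3.7 V / 2^11.
V_out = -1.85 + 682 × (3.7/2048) V
      = -1.85 + 1.23213 = -0.617871 V.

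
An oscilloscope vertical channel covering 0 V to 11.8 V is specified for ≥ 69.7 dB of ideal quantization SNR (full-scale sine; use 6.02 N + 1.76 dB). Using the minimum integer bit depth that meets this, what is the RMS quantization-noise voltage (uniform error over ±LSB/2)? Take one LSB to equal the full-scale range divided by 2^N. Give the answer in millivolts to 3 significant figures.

0.832 mV

Span = 11.8 V.
Solving 6.02 N ≥ 69.7 − 1.76: N ≥ 11.286. Round up → N = 12.
LSB = 11.8 V / 2^12 = 2.8809 mV.
V_rms = LSB/√12 = 0.832 mV.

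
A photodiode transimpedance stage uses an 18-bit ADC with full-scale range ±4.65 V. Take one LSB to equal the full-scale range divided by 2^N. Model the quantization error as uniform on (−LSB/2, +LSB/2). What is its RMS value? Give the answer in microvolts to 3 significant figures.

10.2 µV

The full-scale span is 4.65 − (-4.65) = 9.3 V.
One LSB is 9.3 V / 262144 = 35.477 µV.
V_rms = LSB/√12 = 35.477 µV / √12 = 10.2 µV.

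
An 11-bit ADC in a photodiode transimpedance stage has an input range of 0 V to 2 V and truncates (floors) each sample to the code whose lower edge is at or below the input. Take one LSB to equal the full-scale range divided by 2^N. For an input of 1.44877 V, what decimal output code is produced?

Range is 2 V. LSB = 2 V / 2^11 ≈ 0.9766 mV.
code = ⌊(V_in − V_min)/LSB⌋ = ⌊(V_in − V_min) × 2^11 / range⌋
     = ⌊(1.44877 − (0)) × 2048 / 2⌋ = ⌊1.44877 × 2048/2⌋
     = ⌊1483.540⌋ = 1483.

1483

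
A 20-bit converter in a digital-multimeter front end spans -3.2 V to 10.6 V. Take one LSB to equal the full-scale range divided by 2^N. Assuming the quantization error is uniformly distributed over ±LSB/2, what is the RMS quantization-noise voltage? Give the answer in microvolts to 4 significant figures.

Full-scale range = 10.6 V − (-3.2 V) = 13.8 V.
LSB = 13.8 V ÷ 2^20 = 13.8/1048576 V = 13.1607 µV.
For a uniform distribution on [−LSB/2, +LSB/2], V_rms = LSB/√12 = 13.1607 µV/3.4641 = 3.799 µV.

3.799 µV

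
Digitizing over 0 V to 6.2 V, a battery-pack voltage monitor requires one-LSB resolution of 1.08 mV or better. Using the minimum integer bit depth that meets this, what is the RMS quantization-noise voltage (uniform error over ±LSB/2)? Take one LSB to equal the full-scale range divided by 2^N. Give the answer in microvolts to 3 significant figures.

Span = 6.2 V.
6.2 V / 1.08 mV = 5741. Since 2^12 = 4096 and 2^13 = 8192, N = 13.
One LSB is 6.2 V / 8192 = 0.75684 mV.
σ_q = LSB/√12 = 0.75684 mV/3.4641 = 218 µV.

218 µV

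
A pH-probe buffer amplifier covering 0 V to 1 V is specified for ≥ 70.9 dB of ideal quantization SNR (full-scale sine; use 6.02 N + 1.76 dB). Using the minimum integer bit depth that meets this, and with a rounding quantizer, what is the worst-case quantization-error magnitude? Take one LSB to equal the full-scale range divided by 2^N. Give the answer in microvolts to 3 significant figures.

Span = 1 V.
6.02 N + 1.76 ≥ 70.9 gives N ≥ 11.485, so the minimum integer is 12.
LSB = 1 V / 2^12 = 244.14 µV.
Max error for round-to-nearest is LSB/2 = 122 µV.

122 µV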